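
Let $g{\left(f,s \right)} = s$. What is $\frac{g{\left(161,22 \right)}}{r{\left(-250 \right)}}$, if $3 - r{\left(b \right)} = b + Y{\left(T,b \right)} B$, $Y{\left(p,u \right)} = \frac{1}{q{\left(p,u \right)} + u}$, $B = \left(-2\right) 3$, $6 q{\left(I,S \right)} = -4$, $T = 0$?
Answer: $\frac{8272}{95119} \approx 0.086965$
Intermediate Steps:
$q{\left(I,S \right)} = - \frac{2}{3}$ ($q{\left(I,S \right)} = \frac{1}{6} \left(-4\right) = - \frac{2}{3}$)
$B = -6$
$Y{\left(p,u \right)} = \frac{1}{- \frac{2}{3} + u}$
$r{\left(b \right)} = 3 - b + \frac{18}{-2 + 3 b}$ ($r{\left(b \right)} = 3 - \left(b + \frac{3}{-2 + 3 b} \left(-6\right)\right) = 3 - \left(b - \frac{18}{-2 + 3 b}\right) = 3 - b + \frac{18}{-2 + 3 b}$)
$\frac{g{\left(161,22 \right)}}{r{\left(-250 \right)}} = \frac{22}{\frac{1}{-2 + 3 \left(-250\right)} \left(18 + \left(-2 + 3 \left(-250\right)\right) \left(3 - -250\right)\right)} = \frac{22}{\frac{1}{-2 - 750} \left(18 + \left(-2 - 750\right) \left(3 + 250\right)\right)} = \frac{22}{\frac{1}{-752} \left(18 - 190256\right)} = \frac{22}{\left(- \frac{1}{752}\right) \left(18 - 190256\right)} = \frac{22}{\left(- \frac{1}{752}\right) \left(-190238\right)} = \frac{22}{\frac{95119}{376}} = 22 \cdot \frac{376}{95119} = \frac{8272}{95119}$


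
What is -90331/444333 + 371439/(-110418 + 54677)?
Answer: -170077745458/24767565753 ≈ -6.8670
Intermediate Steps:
-90331/444333 + 371439/(-110418 + 54677) = -90331*1/444333 + 371439/(-55741) = -90331/444333 + 371439*(-1/55741) = -90331/444333 - 371439/55741 = -170077745458/24767565753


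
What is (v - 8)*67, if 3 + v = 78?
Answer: 4489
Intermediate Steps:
v = 75 (v = -3 + 78 = 75)
(v - 8)*67 = (75 - 8)*67 = 67*67 = 4489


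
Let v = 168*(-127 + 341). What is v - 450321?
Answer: -414369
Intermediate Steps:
v = 35952 (v = 168*214 = 35952)
v - 450321 = 35952 - 450321 = -414369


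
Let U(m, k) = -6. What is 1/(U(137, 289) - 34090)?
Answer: -1/34096 ≈ -2.9329e-5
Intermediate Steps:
1/(U(137, 289) - 34090) = 1/(-6 - 34090) = 1/(-34096) = -1/34096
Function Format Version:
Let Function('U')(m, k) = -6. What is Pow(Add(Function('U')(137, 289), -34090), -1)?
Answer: Rational(-1, 34096) ≈ -2.9329e-5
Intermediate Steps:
Pow(Add(Function('U')(137, 289), -34090), -1) = Pow(Add(-6, -34090), -1) = Pow(-34096, -1) = Rational(-1, 34096)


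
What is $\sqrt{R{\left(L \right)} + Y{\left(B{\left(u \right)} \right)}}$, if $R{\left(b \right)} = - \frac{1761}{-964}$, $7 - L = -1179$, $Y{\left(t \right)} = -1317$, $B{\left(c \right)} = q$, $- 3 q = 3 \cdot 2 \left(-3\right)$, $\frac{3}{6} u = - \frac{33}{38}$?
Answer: $\frac{i \sqrt{305546307}}{482} \approx 36.265 i$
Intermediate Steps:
$u = - \frac{33}{19}$ ($u = 2 \left(- \frac{33}{38}\right) = - \frac{33}{19} \approx -1.7368$)
$q = 6$ ($q = - \frac{3 \cdot 2 \left(-3\right)}{3} = - \frac{6 \left(-3\right)}{3} = \left(- \frac{1}{3}\right) \left(-18\right) = 6$)
$B{\left(c \right)} = 6$
$L = 1186$ ($L = 7 - -1179 = 7 + 1179 = 1186$)
$R{\left(b \right)} = \frac{1761}{964}$ ($R{\left(b \right)} = \left(-1761\right) \left(- \frac{1}{964}\right) = \frac{1761}{964}$)
$\sqrt{R{\left(L \right)} + Y{\left(B{\left(u \right)} \right)}} = \sqrt{\frac{1761}{964} - 1317} = \sqrt{- \frac{1267827}{964}} = \frac{i \sqrt{305546307}}{482}$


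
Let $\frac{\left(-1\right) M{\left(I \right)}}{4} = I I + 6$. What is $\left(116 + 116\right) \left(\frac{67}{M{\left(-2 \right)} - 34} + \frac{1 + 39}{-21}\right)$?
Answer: $- \frac{506572}{777} \approx -651.96$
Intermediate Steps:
$M{\left(I \right)} = -24 - 4 I^{2}$ ($M{\left(I \right)} = - 4 \left(I I + 6\right) = - 4 \left(I^{2} + 6\right) = - 4 \left(6 + I^{2}\right) = -24 - 4 I^{2}$)
$\left(116 + 116\right) \left(\frac{67}{M{\left(-2 \right)} - 34} + \frac{1 + 39}{-21}\right) = \left(116 + 116\right) \left(\frac{67}{\left(-24 - 4 \left(-2\right)^{2}\right) - 34} + \frac{1 + 39}{-21}\right) = 232 \left(\frac{67}{\left(-24 - 16\right) - 34} + 40 \left(- \frac{1}{21}\right)\right) = 232 \left(\frac{67}{\left(-24 - 16\right) - 34} - \frac{40}{21}\right) = 232 \left(\frac{67}{-40 - 34} - \frac{40}{21}\right) = 232 \left(\frac{67}{-74} - \frac{40}{21}\right) = 232 \left(67 \left(- \frac{1}{74}\right) - \frac{40}{21}\right) = 232 \left(- \frac{67}{74} - \frac{40}{21}\right) = 232 \left(- \frac{4367}{1554}\right) = - \frac{506572}{777}$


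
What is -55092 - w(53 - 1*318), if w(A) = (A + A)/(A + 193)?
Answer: -1983577/36 ≈ -55099.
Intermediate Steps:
w(A) = 2*A/(193 + A) (w(A) = (2*A)/(193 + A) = 2*A/(193 + A))
-55092 - w(53 - 1*318) = -55092 - 2*(53 - 1*318)/(193 + (53 - 1*318)) = -55092 - 2*(53 - 318)/(193 + (53 - 318)) = -55092 - 2*(-265)/(193 - 265) = -55092 - 2*(-265)/(-72) = -55092 - 2*(-265)*(-1)/72 = -55092 - 1*265/36 = -55092 - 265/36 = -1983577/36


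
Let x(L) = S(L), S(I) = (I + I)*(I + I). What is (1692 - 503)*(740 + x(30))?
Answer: 5160260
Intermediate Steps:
S(I) = 4*I² (S(I) = (2*I)*(2*I) = 4*I²)
x(L) = 4*L²
(1692 - 503)*(740 + x(30)) = (1692 - 503)*(740 + 4*30²) = 1189*(740 + 4*900) = 1189*(740 + 3600) = 1189*4340 = 5160260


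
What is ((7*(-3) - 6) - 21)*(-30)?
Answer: 1440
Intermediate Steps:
((7*(-3) - 6) - 21)*(-30) = ((-21 - 6) - 21)*(-30) = (-27 - 21)*(-30) = -48*(-30) = 1440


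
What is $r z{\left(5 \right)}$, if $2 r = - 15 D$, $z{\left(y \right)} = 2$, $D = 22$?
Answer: $-330$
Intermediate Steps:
$r = -165$ ($r = \frac{\left(-15\right) 22}{2} = \frac{1}{2} \left(-330\right) = -165$)
$r z{\left(5 \right)} = \left(-165\right) 2 = -330$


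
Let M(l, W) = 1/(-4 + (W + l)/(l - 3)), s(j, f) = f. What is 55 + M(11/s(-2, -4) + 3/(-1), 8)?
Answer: 8160/149 ≈ 54.765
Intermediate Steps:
M(l, W) = 1/(-4 + (W + l)/(-3 + l))
55 + M(11/s(-2, -4) + 3/(-1), 8) = 55 + (-3 + (11/(-4) + 3/(-1)))/(12 + 8 - 3*(11/(-4) + 3/(-1))) = 55 + (-3 + (11*(-¼) + 3*(-1)))/(12 + 8 - 3*(11*(-¼) + 3*(-1))) = 55 + (-3 + (-11/4 - 3))/(12 + 8 - 3*(-11/4 - 3)) = 55 + (-3 - 23/4)/(12 + 8 - 3*(-23/4)) = 55 - 35/4/(12 + 8 + 69/4) = 55 - 35/4/(149/4) = 55 + (4/149)*(-35/4) = 55 - 35/149 = 8160/149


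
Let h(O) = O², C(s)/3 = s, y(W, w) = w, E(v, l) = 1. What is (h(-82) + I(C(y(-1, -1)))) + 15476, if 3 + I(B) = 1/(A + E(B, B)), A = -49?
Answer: 1065455/48 ≈ 22197.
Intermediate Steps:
C(s) = 3*s
I(B) = -145/48 (I(B) = -3 + 1/(-49 + 1) = -3 + 1/(-48) = -3 - 1/48 = -145/48)
(h(-82) + I(C(y(-1, -1)))) + 15476 = ((-82)² - 145/48) + 15476 = (6724 - 145/48) + 15476 = 322607/48 + 15476 = 1065455/48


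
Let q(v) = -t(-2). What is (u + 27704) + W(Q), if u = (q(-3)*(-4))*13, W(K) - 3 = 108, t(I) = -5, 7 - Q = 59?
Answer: 27555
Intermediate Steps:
Q = -52 (Q = 7 - 1*59 = 7 - 59 = -52)
q(v) = 5 (q(v) = -1*(-5) = 5)
W(K) = 111 (W(K) = 3 + 108 = 111)
u = -260 (u = (5*(-4))*13 = -20*13 = -260)
(u + 27704) + W(Q) = (-260 + 27704) + 111 = 27444 + 111 = 27555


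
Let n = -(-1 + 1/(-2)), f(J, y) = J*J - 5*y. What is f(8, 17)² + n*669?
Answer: 2889/2 ≈ 1444.5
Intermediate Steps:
f(J, y) = J² - 5*y
n = 3/2 (n = -(-1 - ½) = -1*(-3/2) = 3/2 ≈ 1.5000)
f(8, 17)² + n*669 = (8² - 5*17)² + (3/2)*669 = (64 - 85)² + 2007/2 = (-21)² + 2007/2 = 441 + 2007/2 = 2889/2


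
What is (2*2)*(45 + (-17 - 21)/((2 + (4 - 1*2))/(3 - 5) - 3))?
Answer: 1052/5 ≈ 210.40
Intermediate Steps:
(2*2)*(45 + (-17 - 21)/((2 + (4 - 1*2))/(3 - 5) - 3)) = 4*(45 - 38/((2 + (4 - 2))/(-2) - 3)) = 4*(45 - 38/((2 + 2)*(-½) - 3)) = 4*(45 - 38/(4*(-½) - 3)) = 4*(45 - 38/(-2 - 3)) = 4*(45 - 38/(-5)) = 4*(45 - 38*(-⅕)) = 4*(45 + 38/5) = 4*(263/5) = 1052/5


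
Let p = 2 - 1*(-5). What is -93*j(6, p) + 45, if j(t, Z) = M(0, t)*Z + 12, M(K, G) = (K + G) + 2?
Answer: -6279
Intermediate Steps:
M(K, G) = 2 + G + K (M(K, G) = (G + K) + 2 = 2 + G + K)
p = 7 (p = 2 + 5 = 7)
j(t, Z) = 12 + Z*(2 + t) (j(t, Z) = (2 + t + 0)*Z + 12 = (2 + t)*Z + 12 = Z*(2 + t) + 12 = 12 + Z*(2 + t))
-93*j(6, p) + 45 = -93*(12 + 7*(2 + 6)) + 45 = -93*(12 + 7*8) + 45 = -93*(12 + 56) + 45 = -93*68 + 45 = -6324 + 45 = -6279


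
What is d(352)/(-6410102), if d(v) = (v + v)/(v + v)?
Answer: -1/6410102 ≈ -1.5600e-7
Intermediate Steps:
d(v) = 1 (d(v) = (2*v)/((2*v)) = (2*v)*(1/(2*v)) = 1)
d(352)/(-6410102) = 1/(-6410102) = 1*(-1/6410102) = -1/6410102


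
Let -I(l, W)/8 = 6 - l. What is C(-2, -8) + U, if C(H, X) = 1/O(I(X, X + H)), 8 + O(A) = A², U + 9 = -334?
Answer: -4299847/12536 ≈ -343.00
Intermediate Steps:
I(l, W) = -48 + 8*l (I(l, W) = -8*(6 - l) = -48 + 8*l)
U = -343 (U = -9 - 334 = -343)
O(A) = -8 + A²
C(H, X) = 1/(-8 + (-48 + 8*X)²)
C(-2, -8) + U = 1/(8*(-1 + 8*(-6 - 8)²)) - 343 = 1/(8*(-1 + 8*(-14)²)) - 343 = 1/(8*(-1 + 8*196)) - 343 = 1/(8*(-1 + 1568)) - 343 = (⅛)/1567 - 343 = (⅛)*(1/1567) - 343 = 1/12536 - 343 = -4299847/12536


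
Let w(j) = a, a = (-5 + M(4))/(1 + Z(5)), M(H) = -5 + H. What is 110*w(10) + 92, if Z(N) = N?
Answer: -18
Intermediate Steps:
a = -1 (a = (-5 + (-5 + 4))/(1 + 5) = (-5 - 1)/6 = -6*⅙ = -1)
w(j) = -1
110*w(10) + 92 = 110*(-1) + 92 = -110 + 92 = -18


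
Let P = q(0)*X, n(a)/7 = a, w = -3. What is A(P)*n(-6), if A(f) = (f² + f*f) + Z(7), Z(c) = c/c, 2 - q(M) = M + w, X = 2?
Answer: -8442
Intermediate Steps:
n(a) = 7*a
q(M) = 5 - M (q(M) = 2 - (M - 3) = 2 - (-3 + M) = 2 + (3 - M) = 5 - M)
Z(c) = 1
P = 10 (P = (5 - 1*0)*2 = (5 + 0)*2 = 5*2 = 10)
A(f) = 1 + 2*f² (A(f) = (f² + f*f) + 1 = (f² + f²) + 1 = 2*f² + 1 = 1 + 2*f²)
A(P)*n(-6) = (1 + 2*10²)*(7*(-6)) = (1 + 2*100)*(-42) = (1 + 200)*(-42) = 201*(-42) = -8442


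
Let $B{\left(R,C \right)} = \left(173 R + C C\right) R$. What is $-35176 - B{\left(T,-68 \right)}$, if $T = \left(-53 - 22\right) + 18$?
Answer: $-333685$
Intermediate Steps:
$T = -57$ ($T = -75 + 18 = -57$)
$B{\left(R,C \right)} = R \left(C^{2} + 173 R\right)$ ($B{\left(R,C \right)} = \left(173 R + C^{2}\right) R = \left(C^{2} + 173 R\right) R = R \left(C^{2} + 173 R\right)$)
$-35176 - B{\left(T,-68 \right)} = -35176 - - 57 \left(\left(-68\right)^{2} + 173 \left(-57\right)\right) = -35176 - - 57 \left(4624 - 9861\right) = -35176 - \left(-57\right) \left(-5237\right) = -35176 - 298509 = -333685$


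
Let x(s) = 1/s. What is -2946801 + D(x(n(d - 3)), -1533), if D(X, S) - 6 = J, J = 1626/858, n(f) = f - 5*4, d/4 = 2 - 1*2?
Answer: -421391414/143 ≈ -2.9468e+6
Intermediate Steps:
d = 0 (d = 4*(2 - 1*2) = 4*(2 - 2) = 4*0 = 0)
n(f) = -20 + f (n(f) = f - 20 = -20 + f)
J = 271/143 (J = 1626*(1/858) = 271/143 ≈ 1.8951)
D(X, S) = 1129/143 (D(X, S) = 6 + 271/143 = 1129/143)
-2946801 + D(x(n(d - 3)), -1533) = -2946801 + 1129/143 = -421391414/143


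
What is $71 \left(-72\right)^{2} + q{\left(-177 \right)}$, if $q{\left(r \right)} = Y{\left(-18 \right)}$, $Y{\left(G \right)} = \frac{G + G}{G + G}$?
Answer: $368065$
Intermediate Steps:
$Y{\left(G \right)} = 1$ ($Y{\left(G \right)} = \frac{2 G}{2 G} = 2 G \frac{1}{2 G} = 1$)
$q{\left(r \right)} = 1$
$71 \left(-72\right)^{2} + q{\left(-177 \right)} = 71 \left(-72\right)^{2} + 1 = 71 \cdot 5184 + 1 = 368064 + 1 = 368065$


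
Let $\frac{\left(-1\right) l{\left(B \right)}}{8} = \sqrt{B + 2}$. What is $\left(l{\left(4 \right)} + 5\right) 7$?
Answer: $35 - 56 \sqrt{6} \approx -102.17$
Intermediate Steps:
$l{\left(B \right)} = - 8 \sqrt{2 + B}$ ($l{\left(B \right)} = - 8 \sqrt{B + 2} = - 8 \sqrt{2 + B}$)
$\left(l{\left(4 \right)} + 5\right) 7 = \left(- 8 \sqrt{2 + 4} + 5\right) 7 = \left(- 8 \sqrt{6} + 5\right) 7 = \left(5 - 8 \sqrt{6}\right) 7 = 35 - 56 \sqrt{6}$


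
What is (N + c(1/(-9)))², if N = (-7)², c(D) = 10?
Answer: 3481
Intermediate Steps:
N = 49
(N + c(1/(-9)))² = (49 + 10)² = 59² = 3481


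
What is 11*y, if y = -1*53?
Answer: -583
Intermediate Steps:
y = -53
11*y = 11*(-53) = -583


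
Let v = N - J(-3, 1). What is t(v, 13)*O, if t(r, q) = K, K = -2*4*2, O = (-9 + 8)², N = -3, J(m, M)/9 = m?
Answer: -16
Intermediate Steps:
J(m, M) = 9*m
O = 1 (O = (-1)² = 1)
v = 24 (v = -3 - 9*(-3) = -3 - 1*(-27) = -3 + 27 = 24)
K = -16 (K = -8*2 = -16)
t(r, q) = -16
t(v, 13)*O = -16*1 = -16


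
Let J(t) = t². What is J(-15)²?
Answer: 50625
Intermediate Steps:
J(-15)² = ((-15)²)² = 225² = 50625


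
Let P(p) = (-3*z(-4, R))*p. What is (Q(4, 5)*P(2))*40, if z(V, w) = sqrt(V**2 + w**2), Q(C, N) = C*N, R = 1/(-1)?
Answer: -4800*sqrt(17) ≈ -19791.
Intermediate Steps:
R = -1
P(p) = -3*p*sqrt(17) (P(p) = (-3*sqrt((-4)**2 + (-1)**2))*p = (-3*sqrt(16 + 1))*p = (-3*sqrt(17))*p = -3*p*sqrt(17))
(Q(4, 5)*P(2))*40 = ((4*5)*(-3*2*sqrt(17)))*40 = (20*(-6*sqrt(17)))*40 = -120*sqrt(17)*40 = -4800*sqrt(17)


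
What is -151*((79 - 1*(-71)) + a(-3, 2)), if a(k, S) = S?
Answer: -22952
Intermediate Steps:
-151*((79 - 1*(-71)) + a(-3, 2)) = -151*((79 - 1*(-71)) + 2) = -151*((79 + 71) + 2) = -151*(150 + 2) = -151*152 = -22952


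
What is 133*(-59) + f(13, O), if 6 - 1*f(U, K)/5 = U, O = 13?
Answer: -7882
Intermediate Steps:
f(U, K) = 30 - 5*U
133*(-59) + f(13, O) = 133*(-59) + (30 - 5*13) = -7847 + (30 - 65) = -7847 - 35 = -7882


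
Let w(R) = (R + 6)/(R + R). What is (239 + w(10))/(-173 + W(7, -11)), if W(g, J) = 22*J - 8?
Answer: -1199/2115 ≈ -0.56690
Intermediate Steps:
W(g, J) = -8 + 22*J
w(R) = (6 + R)/(2*R) (w(R) = (6 + R)/((2*R)) = (6 + R)*(1/(2*R)) = (6 + R)/(2*R))
(239 + w(10))/(-173 + W(7, -11)) = (239 + (1/2)*(6 + 10)/10)/(-173 + (-8 + 22*(-11))) = (239 + (1/2)*(1/10)*16)/(-173 + (-8 - 242)) = (239 + 4/5)/(-173 - 250) = (1199/5)/(-423) = (1199/5)*(-1/423) = -1199/2115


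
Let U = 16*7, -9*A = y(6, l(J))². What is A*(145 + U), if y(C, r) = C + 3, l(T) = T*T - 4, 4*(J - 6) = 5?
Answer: -2313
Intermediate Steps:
J = 29/4 (J = 6 + (¼)*5 = 6 + 5/4 = 29/4 ≈ 7.2500)
l(T) = -4 + T² (l(T) = T² - 4 = -4 + T²)
y(C, r) = 3 + C
A = -9 (A = -(3 + 6)²/9 = -⅑*9² = -⅑*81 = -9)
U = 112
A*(145 + U) = -9*(145 + 112) = -9*257 = -2313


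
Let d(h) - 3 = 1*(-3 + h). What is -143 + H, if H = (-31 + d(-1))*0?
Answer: -143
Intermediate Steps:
d(h) = h (d(h) = 3 + 1*(-3 + h) = 3 + (-3 + h) = h)
H = 0 (H = (-31 - 1)*0 = -32*0 = 0)
-143 + H = -143 + 0 = -143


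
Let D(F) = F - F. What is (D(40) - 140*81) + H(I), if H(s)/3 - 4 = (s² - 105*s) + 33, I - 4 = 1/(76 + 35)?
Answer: -51105953/4107 ≈ -12444.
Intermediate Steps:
D(F) = 0
I = 445/111 (I = 4 + 1/(76 + 35) = 4 + 1/111 = 445/111 ≈ 4.0090)
H(s) = 111 - 315*s + 3*s² (H(s) = 12 + 3*((s² - 105*s) + 33) = 12 + 3*(33 + s² - 105*s) = 12 + (99 - 315*s + 3*s²) = 111 - 315*s + 3*s²)
(D(40) - 140*81) + H(I) = (0 - 140*81) + (111 - 315*445/111 + 3*(445/111)²) = (0 - 11340) + (111 - 46725/37 + 3*(198025/12321)) = -11340 + (111 - 46725/37 + 198025/4107) = -11340 - 4532573/4107 = -51105953/4107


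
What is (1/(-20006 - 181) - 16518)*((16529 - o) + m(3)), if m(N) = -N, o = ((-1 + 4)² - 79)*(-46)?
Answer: -4436870624302/20187 ≈ -2.1979e+8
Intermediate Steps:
o = 3220 (o = (3² - 79)*(-46) = (9 - 79)*(-46) = -70*(-46) = 3220)
(1/(-20006 - 181) - 16518)*((16529 - o) + m(3)) = (1/(-20006 - 181) - 16518)*((16529 - 1*3220) - 1*3) = (1/(-20187) - 16518)*((16529 - 3220) - 3) = (-1/20187 - 16518)*(13309 - 3) = -333448867/20187*13306 = -4436870624302/20187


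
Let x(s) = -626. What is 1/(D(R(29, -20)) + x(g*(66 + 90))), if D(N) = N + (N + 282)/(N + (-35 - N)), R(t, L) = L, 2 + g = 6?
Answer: -35/22872 ≈ -0.0015303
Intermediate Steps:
g = 4 (g = -2 + 6 = 4)
D(N) = -282/35 + 34*N/35 (D(N) = N + (282 + N)/(-35) = N + (282 + N)*(-1/35) = N + (-282/35 - N/35) = -282/35 + 34*N/35)
1/(D(R(29, -20)) + x(g*(66 + 90))) = 1/((-282/35 + (34/35)*(-20)) - 626) = 1/((-282/35 - 136/7) - 626) = 1/(-962/35 - 626) = 1/(-22872/35) = -35/22872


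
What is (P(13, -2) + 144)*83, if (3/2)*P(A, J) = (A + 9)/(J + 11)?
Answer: 326356/27 ≈ 12087.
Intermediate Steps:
P(A, J) = 2*(9 + A)/(3*(11 + J)) (P(A, J) = 2*((A + 9)/(J + 11))/3 = 2*((9 + A)/(11 + J))/3 = 2*(9 + A)/(3*(11 + J)))
(P(13, -2) + 144)*83 = (2*(9 + 13)/(3*(11 - 2)) + 144)*83 = ((⅔)*22/9 + 144)*83 = ((⅔)*(⅑)*22 + 144)*83 = (44/27 + 144)*83 = (3932/27)*83 = 326356/27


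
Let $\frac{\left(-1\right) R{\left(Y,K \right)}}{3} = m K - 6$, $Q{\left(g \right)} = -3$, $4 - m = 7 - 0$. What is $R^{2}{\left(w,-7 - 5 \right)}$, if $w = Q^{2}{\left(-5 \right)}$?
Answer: $8100$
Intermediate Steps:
$m = -3$ ($m = 4 - \left(7 - 0\right) = 4 - \left(7 + 0\right) = 4 - 7 = -3$)
$w = 9$ ($w = \left(-3\right)^{2} = 9$)
$R{\left(Y,K \right)} = 18 + 9 K$ ($R{\left(Y,K \right)} = - 3 \left(- 3 K - 6\right) = - 3 \left(-6 - 3 K\right) = 18 + 9 K$)
$R^{2}{\left(w,-7 - 5 \right)} = \left(18 + 9 \left(-7 - 5\right)\right)^{2} = \left(18 + 9 \left(-12\right)\right)^{2} = \left(18 - 108\right)^{2} = \left(-90\right)^{2} = 8100$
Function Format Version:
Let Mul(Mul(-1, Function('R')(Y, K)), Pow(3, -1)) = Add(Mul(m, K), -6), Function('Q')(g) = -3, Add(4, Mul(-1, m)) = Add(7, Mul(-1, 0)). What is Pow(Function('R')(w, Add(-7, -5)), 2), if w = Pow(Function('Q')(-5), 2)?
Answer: 8100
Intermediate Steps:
m = -3 (m = Add(4, Mul(-1, Add(7, Mul(-1, 0)))) = Add(4, Mul(-1, Add(7, 0))) = Add(4, Mul(-1, 7)) = Add(4, -7) = -3)
w = 9 (w = Pow(-3, 2) = 9)
Function('R')(Y, K) = Add(18, Mul(9, K)) (Function('R')(Y, K) = Mul(-3, Add(Mul(-3, K), -6)) = Mul(-3, Add(-6, Mul(-3, K))) = Add(18, Mul(9, K)))
Pow(Function('R')(w, Add(-7, -5)), 2) = Pow(Add(18, Mul(9, Add(-7, -5))), 2) = Pow(Add(18, Mul(9, -12)), 2) = Pow(Add(18, -108), 2) = Pow(-90, 2) = 8100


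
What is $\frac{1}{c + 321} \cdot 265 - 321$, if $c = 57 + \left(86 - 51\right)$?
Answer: $- \frac{132308}{413} \approx -320.36$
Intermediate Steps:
$c = 92$ ($c = 57 + 35 = 92$)
$\frac{1}{c + 321} \cdot 265 - 321 = \frac{1}{92 + 321} \cdot 265 - 321 = \frac{1}{413} \cdot 265 - 321 = \frac{265}{413} - 321 = - \frac{132308}{413}$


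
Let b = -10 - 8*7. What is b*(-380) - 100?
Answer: 24980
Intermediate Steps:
b = -66 (b = -10 - 56 = -66)
b*(-380) - 100 = -66*(-380) - 100 = 25080 - 100 = 24980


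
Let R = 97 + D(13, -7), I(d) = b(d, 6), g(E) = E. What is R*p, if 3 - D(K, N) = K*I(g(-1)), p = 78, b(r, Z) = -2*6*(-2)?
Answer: -16536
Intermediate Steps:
b(r, Z) = 24 (b(r, Z) = -12*(-2) = 24)
I(d) = 24
D(K, N) = 3 - 24*K (D(K, N) = 3 - K*24 = 3 - 24*K)
R = -212 (R = 97 + (3 - 24*13) = 97 + (3 - 312) = 97 - 309 = -212)
R*p = -212*78 = -16536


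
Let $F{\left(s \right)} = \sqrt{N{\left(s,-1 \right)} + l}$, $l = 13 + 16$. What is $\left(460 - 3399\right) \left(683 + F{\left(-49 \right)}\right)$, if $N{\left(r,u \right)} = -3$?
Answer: $-2007337 - 2939 \sqrt{26} \approx -2.0223 \cdot 10^{6}$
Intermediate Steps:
$l = 29$
$F{\left(s \right)} = \sqrt{26}$ ($F{\left(s \right)} = \sqrt{-3 + 29} = \sqrt{26}$)
$\left(460 - 3399\right) \left(683 + F{\left(-49 \right)}\right) = \left(460 - 3399\right) \left(683 + \sqrt{26}\right) = - 2939 \left(683 + \sqrt{26}\right) = -2007337 - 2939 \sqrt{26}$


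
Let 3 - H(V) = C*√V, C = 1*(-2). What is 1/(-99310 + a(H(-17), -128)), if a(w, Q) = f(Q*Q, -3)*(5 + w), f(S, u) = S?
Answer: 15881/9631217826 - 8192*I*√17/4815608913 ≈ 1.6489e-6 - 7.014e-6*I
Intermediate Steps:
C = -2
H(V) = 3 + 2*√V (H(V) = 3 - (-2)*√V = 3 + 2*√V)
a(w, Q) = Q²*(5 + w) (a(w, Q) = (Q*Q)*(5 + w) = Q²*(5 + w))
1/(-99310 + a(H(-17), -128)) = 1/(-99310 + (-128)²*(5 + (3 + 2*√(-17)))) = 1/(-99310 + 16384*(5 + (3 + 2*(I*√17)))) = 1/(-99310 + 16384*(5 + (3 + 2*I*√17))) = 1/(-99310 + 16384*(8 + 2*I*√17)) = 1/(-99310 + (131072 + 32768*I*√17)) = 1/(31762 + 32768*I*√17)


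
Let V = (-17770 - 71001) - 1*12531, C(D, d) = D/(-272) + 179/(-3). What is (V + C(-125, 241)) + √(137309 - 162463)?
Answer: -82710745/816 + I*√25154 ≈ -1.0136e+5 + 158.6*I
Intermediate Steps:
C(D, d) = -179/3 - D/272 (C(D, d) = D*(-1/272) + 179*(-⅓) = -D/272 - 179/3 = -179/3 - D/272)
V = -101302 (V = -88771 - 12531 = -101302)
(V + C(-125, 241)) + √(137309 - 162463) = (-101302 + (-179/3 - 1/272*(-125))) + √(137309 - 162463) = (-101302 + (-179/3 + 125/272)) + √(-25154) = (-101302 - 48313/816) + I*√25154 = -82710745/816 + I*√25154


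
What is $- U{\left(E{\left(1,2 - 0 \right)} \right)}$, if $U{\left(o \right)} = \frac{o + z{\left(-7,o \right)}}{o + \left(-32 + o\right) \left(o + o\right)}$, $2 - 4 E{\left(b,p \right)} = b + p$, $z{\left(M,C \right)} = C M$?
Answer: $- \frac{12}{127} \approx -0.094488$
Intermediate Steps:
$E{\left(b,p \right)} = \frac{1}{2} - \frac{b}{4} - \frac{p}{4}$ ($E{\left(b,p \right)} = \frac{1}{2} - \frac{b + p}{4} = \frac{1}{2} - \left(\frac{b}{4} + \frac{p}{4}\right) = \frac{1}{2} - \frac{b}{4} - \frac{p}{4}$)
$U{\left(o \right)} = - \frac{6 o}{o + 2 o \left(-32 + o\right)}$ ($U{\left(o \right)} = \frac{o + o \left(-7\right)}{o + \left(-32 + o\right) \left(o + o\right)} = \frac{o - 7 o}{o + \left(-32 + o\right) 2 o} = \frac{\left(-6\right) o}{o + 2 o \left(-32 + o\right)} = - \frac{6 o}{o + 2 o \left(-32 + o\right)}$)
$- U{\left(E{\left(1,2 - 0 \right)} \right)} = - \frac{-6}{-63 + 2 \left(\frac{1}{2} - \frac{1}{4} - \frac{2 - 0}{4}\right)} = - \frac{-6}{-63 + 2 \left(\frac{1}{2} - \frac{1}{4} - \frac{2 + 0}{4}\right)} = - \frac{-6}{-63 + 2 \left(\frac{1}{2} - \frac{1}{4} - \frac{1}{2}\right)} = - \frac{-6}{-63 + 2 \left(- \frac{1}{4}\right)} = - \frac{-6}{-63 - \frac{1}{2}} = - \frac{-6}{- \frac{127}{2}} = - \frac{\left(-6\right) \left(-2\right)}{127} = \left(-1\right) \frac{12}{127} = - \frac{12}{127}$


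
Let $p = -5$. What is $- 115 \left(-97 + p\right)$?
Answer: $11730$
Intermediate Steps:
$- 115 \left(-97 + p\right) = - 115 \left(-97 - 5\right) = \left(-115\right) \left(-102\right) = 11730$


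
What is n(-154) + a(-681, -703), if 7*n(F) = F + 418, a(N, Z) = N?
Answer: -4503/7 ≈ -643.29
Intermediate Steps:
n(F) = 418/7 + F/7 (n(F) = (F + 418)/7 = (418 + F)/7 = 418/7 + F/7)
n(-154) + a(-681, -703) = (418/7 + (⅐)*(-154)) - 681 = (418/7 - 22) - 681 = 264/7 - 681 = -4503/7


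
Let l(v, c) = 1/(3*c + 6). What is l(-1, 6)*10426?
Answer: 5213/12 ≈ 434.42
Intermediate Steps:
l(v, c) = 1/(6 + 3*c)
l(-1, 6)*10426 = (1/(3*(2 + 6)))*10426 = ((⅓)/8)*10426 = ((⅓)*(⅛))*10426 = (1/24)*10426 = 5213/12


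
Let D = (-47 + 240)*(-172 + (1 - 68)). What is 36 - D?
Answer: 46163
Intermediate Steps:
D = -46127 (D = 193*(-172 - 67) = 193*(-239) = -46127)
36 - D = 36 - 1*(-46127) = 36 + 46127 = 46163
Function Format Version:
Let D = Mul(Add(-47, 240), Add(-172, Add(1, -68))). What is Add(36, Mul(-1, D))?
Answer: 46163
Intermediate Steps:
D = -46127 (D = Mul(193, Add(-172, -67)) = Mul(193, -239) = -46127)
Add(36, Mul(-1, D)) = Add(36, Mul(-1, -46127)) = Add(36, 46127) = 46163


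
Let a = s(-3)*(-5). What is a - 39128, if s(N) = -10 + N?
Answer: -39063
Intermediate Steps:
a = 65 (a = (-10 - 3)*(-5) = -13*(-5) = 65)
a - 39128 = 65 - 39128 = -39063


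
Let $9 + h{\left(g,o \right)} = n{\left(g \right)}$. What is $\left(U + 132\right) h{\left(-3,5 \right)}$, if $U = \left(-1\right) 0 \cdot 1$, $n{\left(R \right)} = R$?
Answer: $-1584$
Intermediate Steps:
$h{\left(g,o \right)} = -9 + g$
$U = 0$ ($U = 0 \cdot 1 = 0$)
$\left(U + 132\right) h{\left(-3,5 \right)} = \left(0 + 132\right) \left(-9 - 3\right) = 132 \left(-12\right) = -1584$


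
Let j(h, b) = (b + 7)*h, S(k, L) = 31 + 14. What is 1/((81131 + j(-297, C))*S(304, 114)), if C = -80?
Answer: 1/4626540 ≈ 2.1614e-7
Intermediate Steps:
S(k, L) = 45
j(h, b) = h*(7 + b) (j(h, b) = (7 + b)*h = h*(7 + b))
1/((81131 + j(-297, C))*S(304, 114)) = 1/((81131 - 297*(7 - 80))*45) = (1/45)/(81131 - 297*(-73)) = (1/45)/(81131 + 21681) = (1/45)/102812 = (1/102812)*(1/45) = 1/4626540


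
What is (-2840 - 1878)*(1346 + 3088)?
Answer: -20919612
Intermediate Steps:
(-2840 - 1878)*(1346 + 3088) = -4718*4434 = -20919612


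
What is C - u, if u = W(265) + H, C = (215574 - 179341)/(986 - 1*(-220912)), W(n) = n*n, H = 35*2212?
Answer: -32762093977/221898 ≈ -1.4764e+5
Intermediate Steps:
H = 77420
W(n) = n**2
C = 36233/221898 (C = 36233/(986 + 220912) = 36233/221898 ≈ 0.16329)
u = 147645 (u = 265**2 + 77420 = 70225 + 77420 = 147645)
C - u = 36233/221898 - 1*147645 = 36233/221898 - 147645 = -32762093977/221898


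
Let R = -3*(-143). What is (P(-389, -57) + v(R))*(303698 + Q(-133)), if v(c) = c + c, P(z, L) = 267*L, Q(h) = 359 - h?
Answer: -4368472590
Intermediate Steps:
R = 429
v(c) = 2*c
(P(-389, -57) + v(R))*(303698 + Q(-133)) = (267*(-57) + 2*429)*(303698 + (359 - 1*(-133))) = (-15219 + 858)*(303698 + (359 + 133)) = -14361*(303698 + 492) = -14361*304190 = -4368472590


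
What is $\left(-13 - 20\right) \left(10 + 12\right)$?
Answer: $-726$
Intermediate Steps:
$\left(-13 - 20\right) \left(10 + 12\right) = \left(-33\right) 22 = -726$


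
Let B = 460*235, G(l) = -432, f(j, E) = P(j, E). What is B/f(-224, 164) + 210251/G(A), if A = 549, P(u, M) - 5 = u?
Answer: -30914723/31536 ≈ -980.30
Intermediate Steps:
P(u, M) = 5 + u
f(j, E) = 5 + j
B = 108100
B/f(-224, 164) + 210251/G(A) = 108100/(5 - 224) + 210251/(-432) = 108100/(-219) + 210251*(-1/432) = 108100*(-1/219) - 210251/432 = -108100/219 - 210251/432 = -30914723/31536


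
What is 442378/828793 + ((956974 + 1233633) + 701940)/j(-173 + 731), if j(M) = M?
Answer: 2397569552695/462466494 ≈ 5184.3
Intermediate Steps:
442378/828793 + ((956974 + 1233633) + 701940)/j(-173 + 731) = 442378/828793 + ((956974 + 1233633) + 701940)/(-173 + 731) = 442378*(1/828793) + (2190607 + 701940)/558 = 442378/828793 + 2892547*(1/558) = 442378/828793 + 2892547/558 = 2397569552695/462466494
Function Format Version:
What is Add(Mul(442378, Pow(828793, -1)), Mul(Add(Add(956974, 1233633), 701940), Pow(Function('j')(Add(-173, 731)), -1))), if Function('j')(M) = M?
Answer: Rational(2397569552695, 462466494) ≈ 5184.3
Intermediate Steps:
Add(Mul(442378, Pow(828793, -1)), Mul(Add(Add(956974, 1233633), 701940), Pow(Function('j')(Add(-173, 731)), -1))) = Add(Mul(442378, Pow(828793, -1)), Mul(Add(Add(956974, 1233633), 701940), Pow(Add(-173, 731), -1))) = Add(Mul(442378, Rational(1, 828793)), Mul(Add(2190607, 701940), Pow(558, -1))) = Add(Rational(442378, 828793), Mul(2892547, Rational(1, 558))) = Add(Rational(442378, 828793), Rational(2892547, 558)) = Rational(2397569552695, 462466494)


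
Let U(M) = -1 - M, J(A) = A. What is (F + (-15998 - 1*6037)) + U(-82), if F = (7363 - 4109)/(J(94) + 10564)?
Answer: -116991239/5329 ≈ -21954.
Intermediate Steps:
F = 1627/5329 (F = (7363 - 4109)/(94 + 10564) = 3254/10658 = 3254*(1/10658) = 1627/5329 ≈ 0.30531)
(F + (-15998 - 1*6037)) + U(-82) = (1627/5329 + (-15998 - 1*6037)) + (-1 - 1*(-82)) = (1627/5329 + (-15998 - 6037)) + (-1 + 82) = (1627/5329 - 22035) + 81 = -117422888/5329 + 81 = -116991239/5329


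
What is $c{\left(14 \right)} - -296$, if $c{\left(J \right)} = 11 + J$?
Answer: $321$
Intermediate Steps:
$c{\left(14 \right)} - -296 = \left(11 + 14\right) - -296 = 25 + 296 = 321$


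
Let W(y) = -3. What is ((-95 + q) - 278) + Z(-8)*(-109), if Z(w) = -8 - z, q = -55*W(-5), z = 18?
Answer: 2626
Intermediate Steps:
q = 165 (q = -55*(-3) = 165)
Z(w) = -26 (Z(w) = -8 - 1*18 = -8 - 18 = -26)
((-95 + q) - 278) + Z(-8)*(-109) = ((-95 + 165) - 278) - 26*(-109) = (70 - 278) + 2834 = -208 + 2834 = 2626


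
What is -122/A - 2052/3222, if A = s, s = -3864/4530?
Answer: 8207137/57638 ≈ 142.39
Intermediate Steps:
s = -644/755 (s = -3864*1/4530 = -644/755 ≈ -0.85298)
A = -644/755 ≈ -0.85298
-122/A - 2052/3222 = -122/(-644/755) - 2052/3222 = -122*(-755/644) - 2052*1/3222 = 46055/322 - 114/179 = 8207137/57638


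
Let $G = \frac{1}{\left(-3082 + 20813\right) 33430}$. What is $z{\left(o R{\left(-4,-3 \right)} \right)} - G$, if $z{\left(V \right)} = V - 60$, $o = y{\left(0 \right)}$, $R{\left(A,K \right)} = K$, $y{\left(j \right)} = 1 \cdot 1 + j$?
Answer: $- \frac{37343081791}{592747330} \approx -63.0$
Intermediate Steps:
$y{\left(j \right)} = 1 + j$
$o = 1$ ($o = 1 + 0 = 1$)
$z{\left(V \right)} = -60 + V$
$G = \frac{1}{592747330}$ ($G = \frac{1}{17731} \cdot \frac{1}{33430} = \frac{1}{592747330} \approx 1.6871 \cdot 10^{-9}$)
$z{\left(o R{\left(-4,-3 \right)} \right)} - G = \left(-60 + 1 \left(-3\right)\right) - \frac{1}{592747330} = \left(-60 - 3\right) - \frac{1}{592747330} = -63 - \frac{1}{592747330} = - \frac{37343081791}{592747330}$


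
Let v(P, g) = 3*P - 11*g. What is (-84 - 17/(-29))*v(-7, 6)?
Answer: 7257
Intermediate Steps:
v(P, g) = -11*g + 3*P
(-84 - 17/(-29))*v(-7, 6) = (-84 - 17/(-29))*(-11*6 + 3*(-7)) = (-84 - 17*(-1)/29)*(-66 - 21) = (-84 - 1*(-17/29))*(-87) = (-84 + 17/29)*(-87) = -2419/29*(-87) = 7257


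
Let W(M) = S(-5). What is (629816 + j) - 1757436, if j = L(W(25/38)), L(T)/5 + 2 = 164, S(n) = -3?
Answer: -1126810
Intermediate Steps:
W(M) = -3
L(T) = 810 (L(T) = -10 + 5*164 = -10 + 820 = 810)
j = 810
(629816 + j) - 1757436 = (629816 + 810) - 1757436 = 630626 - 1757436 = -1126810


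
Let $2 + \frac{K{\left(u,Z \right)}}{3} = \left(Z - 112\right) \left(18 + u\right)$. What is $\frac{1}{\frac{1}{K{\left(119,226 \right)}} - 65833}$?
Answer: $- \frac{46848}{3084144383} \approx -1.519 \cdot 10^{-5}$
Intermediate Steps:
$K{\left(u,Z \right)} = -6 + 3 \left(-112 + Z\right) \left(18 + u\right)$ ($K{\left(u,Z \right)} = -6 + 3 \left(Z - 112\right) \left(18 + u\right) = -6 + 3 \left(-112 + Z\right) \left(18 + u\right)$)
$\frac{1}{\frac{1}{K{\left(119,226 \right)}} - 65833} = \frac{1}{\frac{1}{-6054 - 39984 + 54 \cdot 226 + 3 \cdot 226 \cdot 119} - 65833} = \frac{1}{\frac{1}{-6054 - 39984 + 12204 + 80682} - 65833} = \frac{1}{\frac{1}{46848} - 65833} = \frac{1}{- \frac{3084144383}{46848}} = - \frac{46848}{3084144383}$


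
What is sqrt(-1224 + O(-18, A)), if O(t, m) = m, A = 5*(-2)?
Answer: I*sqrt(1234) ≈ 35.128*I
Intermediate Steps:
A = -10
sqrt(-1224 + O(-18, A)) = sqrt(-1224 - 10) = sqrt(-1234) = I*sqrt(1234)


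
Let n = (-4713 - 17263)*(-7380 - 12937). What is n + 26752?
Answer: 446513144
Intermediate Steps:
n = 446486392 (n = -21976*(-20317) = 446486392)
n + 26752 = 446486392 + 26752 = 446513144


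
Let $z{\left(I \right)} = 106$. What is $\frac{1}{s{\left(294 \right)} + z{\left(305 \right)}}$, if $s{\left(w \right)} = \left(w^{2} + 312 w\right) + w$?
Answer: $\frac{1}{178564} \approx 5.6002 \cdot 10^{-6}$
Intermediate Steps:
$s{\left(w \right)} = w^{2} + 313 w$
$\frac{1}{s{\left(294 \right)} + z{\left(305 \right)}} = \frac{1}{294 \left(313 + 294\right) + 106} = \frac{1}{294 \cdot 607 + 106} = \frac{1}{178458 + 106} = \frac{1}{178564}$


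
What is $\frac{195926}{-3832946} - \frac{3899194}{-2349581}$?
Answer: $\frac{557117539943}{346377580601} \approx 1.6084$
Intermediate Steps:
$\frac{195926}{-3832946} - \frac{3899194}{-2349581} = 195926 \left(- \frac{1}{3832946}\right) - - \frac{299938}{180737} = - \frac{97963}{1916473} + \frac{299938}{180737} = \frac{557117539943}{346377580601}$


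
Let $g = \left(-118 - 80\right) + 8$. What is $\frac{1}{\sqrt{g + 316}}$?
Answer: $\frac{\sqrt{14}}{42} \approx 0.089087$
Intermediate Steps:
$g = -190$ ($g = -198 + 8 = -190$)
$\frac{1}{\sqrt{g + 316}} = \frac{1}{\sqrt{-190 + 316}} = \frac{1}{\sqrt{126}} = \frac{1}{3 \sqrt{14}} = \frac{\sqrt{14}}{42}$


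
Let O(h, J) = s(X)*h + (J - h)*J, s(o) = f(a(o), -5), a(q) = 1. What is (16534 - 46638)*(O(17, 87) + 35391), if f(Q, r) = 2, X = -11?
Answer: -1249767560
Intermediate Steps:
s(o) = 2
O(h, J) = 2*h + J*(J - h) (O(h, J) = 2*h + (J - h)*J = 2*h + J*(J - h))
(16534 - 46638)*(O(17, 87) + 35391) = (16534 - 46638)*((87**2 + 2*17 - 1*87*17) + 35391) = -30104*((7569 + 34 - 1479) + 35391) = -30104*(6124 + 35391) = -30104*41515 = -1249767560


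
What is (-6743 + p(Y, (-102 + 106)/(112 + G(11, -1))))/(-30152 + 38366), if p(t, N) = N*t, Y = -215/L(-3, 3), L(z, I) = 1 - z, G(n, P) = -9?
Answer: -347372/423021 ≈ -0.82117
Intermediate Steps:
Y = -215/4 (Y = -215/(1 - 1*(-3)) = -215/(1 + 3) = -215/4 ≈ -53.750)
(-6743 + p(Y, (-102 + 106)/(112 + G(11, -1))))/(-30152 + 38366) = (-6743 + ((-102 + 106)/(112 - 9))*(-215/4))/(-30152 + 38366) = (-6743 + (4/103)*(-215/4))/8214 = (-6743 + (4*(1/103))*(-215/4))*(1/8214) = (-6743 + (4/103)*(-215/4))*(1/8214) = (-6743 - 215/103)*(1/8214) = -694744/103*1/8214 = -347372/423021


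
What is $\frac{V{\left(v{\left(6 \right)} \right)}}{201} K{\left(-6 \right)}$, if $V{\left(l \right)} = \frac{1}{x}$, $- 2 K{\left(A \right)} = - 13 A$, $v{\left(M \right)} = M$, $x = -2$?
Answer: $\frac{13}{134} \approx 0.097015$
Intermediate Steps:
$K{\left(A \right)} = \frac{13 A}{2}$ ($K{\left(A \right)} = - \frac{\left(-13\right) A}{2} = \frac{13 A}{2}$)
$V{\left(l \right)} = - \frac{1}{2}$ ($V{\left(l \right)} = \frac{1}{-2} = - \frac{1}{2}$)
$\frac{V{\left(v{\left(6 \right)} \right)}}{201} K{\left(-6 \right)} = - \frac{1}{2 \cdot 201} \cdot \frac{13}{2} \left(-6\right) = \left(- \frac{1}{2}\right) \frac{1}{201} \left(-39\right) = \left(- \frac{1}{402}\right) \left(-39\right) = \frac{13}{134}$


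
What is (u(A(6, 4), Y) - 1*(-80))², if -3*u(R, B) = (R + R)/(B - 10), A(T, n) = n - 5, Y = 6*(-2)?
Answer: 6964321/1089 ≈ 6395.2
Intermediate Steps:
Y = -12
A(T, n) = -5 + n
u(R, B) = -2*R/(3*(-10 + B)) (u(R, B) = -(R + R)/(3*(B - 10)) = -2*R/(3*(-10 + B)))
(u(A(6, 4), Y) - 1*(-80))² = (-2*(-5 + 4)/(-30 + 3*(-12)) - 1*(-80))² = (-2*(-1)/(-30 - 36) + 80)² = (-2*(-1)/(-66) + 80)² = (-2*(-1)*(-1/66) + 80)² = (-1/33 + 80)² = (2639/33)² = 6964321/1089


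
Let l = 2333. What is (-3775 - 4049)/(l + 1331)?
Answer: -489/229 ≈ -2.1354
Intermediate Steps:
(-3775 - 4049)/(l + 1331) = (-3775 - 4049)/(2333 + 1331) = -7824/3664 = -7824*1/3664 = -489/229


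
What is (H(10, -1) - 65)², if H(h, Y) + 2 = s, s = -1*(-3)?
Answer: 4096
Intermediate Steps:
s = 3
H(h, Y) = 1 (H(h, Y) = -2 + 3 = 1)
(H(10, -1) - 65)² = (1 - 65)² = (-64)² = 4096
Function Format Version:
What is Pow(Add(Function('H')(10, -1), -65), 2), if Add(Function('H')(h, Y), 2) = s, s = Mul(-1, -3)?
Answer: 4096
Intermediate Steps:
s = 3
Function('H')(h, Y) = 1 (Function('H')(h, Y) = Add(-2, 3) = 1)
Pow(Add(Function('H')(10, -1), -65), 2) = Pow(Add(1, -65), 2) = Pow(-64, 2) = 4096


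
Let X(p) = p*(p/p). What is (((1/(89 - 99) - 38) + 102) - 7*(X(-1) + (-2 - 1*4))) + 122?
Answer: 2349/10 ≈ 234.90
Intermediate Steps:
X(p) = p (X(p) = p*1 = p)
(((1/(89 - 99) - 38) + 102) - 7*(X(-1) + (-2 - 1*4))) + 122 = (((1/(89 - 99) - 38) + 102) - 7*(-1 + (-2 - 1*4))) + 122 = (((1/(-10) - 38) + 102) - 7*(-1 + (-2 - 4))) + 122 = (((-1/10 - 38) + 102) - 7*(-1 - 6)) + 122 = ((-381/10 + 102) - 7*(-7)) + 122 = (639/10 + 49) + 122 = 1129/10 + 122 = 2349/10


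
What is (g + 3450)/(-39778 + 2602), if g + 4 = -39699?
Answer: 36253/37176 ≈ 0.97517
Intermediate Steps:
g = -39703 (g = -4 - 39699 = -39703)
(g + 3450)/(-39778 + 2602) = (-39703 + 3450)/(-39778 + 2602) = -36253/(-37176) = -36253*(-1/37176) = 36253/37176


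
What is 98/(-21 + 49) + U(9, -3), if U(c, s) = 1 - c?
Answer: -9/2 ≈ -4.5000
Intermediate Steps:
98/(-21 + 49) + U(9, -3) = 98/(-21 + 49) + (1 - 1*9) = 98/28 + (1 - 9) = 98*(1/28) - 8 = 7/2 - 8 = -9/2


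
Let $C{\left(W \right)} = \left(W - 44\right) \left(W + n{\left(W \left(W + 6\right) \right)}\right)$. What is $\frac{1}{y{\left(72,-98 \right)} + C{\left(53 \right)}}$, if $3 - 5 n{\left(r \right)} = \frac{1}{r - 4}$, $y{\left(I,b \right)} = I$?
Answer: $\frac{1735}{961883} \approx 0.0018038$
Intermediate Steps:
$n{\left(r \right)} = \frac{3}{5} - \frac{1}{5 \left(-4 + r\right)}$ ($n{\left(r \right)} = \frac{3}{5} - \frac{1}{5 \left(r - 4\right)} = \frac{3}{5} - \frac{1}{5 \left(-4 + r\right)}$)
$C{\left(W \right)} = \left(-44 + W\right) \left(W + \frac{-13 + 3 W \left(6 + W\right)}{5 \left(-4 + W \left(6 + W\right)\right)}\right)$ ($C{\left(W \right)} = \left(W - 44\right) \left(W + \frac{-13 + 3 W \left(W + 6\right)}{5 \left(-4 + W \left(W + 6\right)\right)}\right) = \left(-44 + W\right) \left(W + \frac{-13 + 3 W \left(6 + W\right)}{5 \left(-4 + W \left(6 + W\right)\right)}\right)$)
$\frac{1}{y{\left(72,-98 \right)} + C{\left(53 \right)}} = \frac{1}{72 + \frac{572 - 1454 \cdot 53^{2} - 187 \cdot 53^{3} + 5 \cdot 53^{4} + 75 \cdot 53}{5 \left(-4 + 53^{2} + 6 \cdot 53\right)}} = \frac{1}{72 + \frac{572 - 4084286 - 27839999 + 5 \cdot 7890481 + 3975}{5 \left(-4 + 2809 + 318\right)}} = \frac{1}{72 + \frac{572 - 4084286 - 27839999 + 39452405 + 3975}{5 \cdot 3123}} = \frac{1}{72 + \frac{1}{5} \cdot \frac{1}{3123} \cdot 7532667} = \frac{1}{72 + \frac{836963}{1735}} = \frac{1}{\frac{961883}{1735}} = \frac{1735}{961883}$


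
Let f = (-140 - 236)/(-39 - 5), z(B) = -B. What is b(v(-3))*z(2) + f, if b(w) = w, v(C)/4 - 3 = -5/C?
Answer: -950/33 ≈ -28.788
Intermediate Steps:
v(C) = 12 - 20/C (v(C) = 12 + 4*(-5/C) = 12 - 20/C)
f = 94/11 (f = -376/(-44) = -376*(-1/44) = 94/11 ≈ 8.5455)
b(v(-3))*z(2) + f = (12 - 20/(-3))*(-1*2) + 94/11 = (12 - 20*(-⅓))*(-2) + 94/11 = (12 + 20/3)*(-2) + 94/11 = (56/3)*(-2) + 94/11 = -112/3 + 94/11 = -950/33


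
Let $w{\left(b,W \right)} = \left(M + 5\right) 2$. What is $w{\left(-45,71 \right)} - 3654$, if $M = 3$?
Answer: $-3638$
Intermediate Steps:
$w{\left(b,W \right)} = 16$ ($w{\left(b,W \right)} = \left(3 + 5\right) 2 = 8 \cdot 2 = 16$)
$w{\left(-45,71 \right)} - 3654 = 16 - 3654 = -3638$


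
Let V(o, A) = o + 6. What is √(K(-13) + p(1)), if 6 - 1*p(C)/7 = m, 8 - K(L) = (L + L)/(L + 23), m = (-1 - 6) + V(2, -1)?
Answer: 2*√285/5 ≈ 6.7528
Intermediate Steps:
V(o, A) = 6 + o
m = 1 (m = (-1 - 6) + (6 + 2) = -7 + 8 = 1)
K(L) = 8 - 2*L/(23 + L) (K(L) = 8 - (L + L)/(L + 23) = 8 - 2*L/(23 + L))
p(C) = 35 (p(C) = 42 - 7*1 = 42 - 7 = 35)
√(K(-13) + p(1)) = √(2*(92 + 3*(-13))/(23 - 13) + 35) = √(2*(92 - 39)/10 + 35) = √(2*(⅒)*53 + 35) = √(53/5 + 35) = √(228/5) = 2*√285/5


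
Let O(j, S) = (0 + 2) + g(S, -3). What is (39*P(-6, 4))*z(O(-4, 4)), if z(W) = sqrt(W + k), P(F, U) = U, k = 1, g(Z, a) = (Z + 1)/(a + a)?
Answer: 26*sqrt(78) ≈ 229.63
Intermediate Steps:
g(Z, a) = (1 + Z)/(2*a) (g(Z, a) = (1 + Z)/((2*a)) = (1 + Z)*(1/(2*a)) = (1 + Z)/(2*a))
O(j, S) = 11/6 - S/6 (O(j, S) = (0 + 2) + (1/2)*(1 + S)/(-3) = 2 + (1/2)*(-1/3)*(1 + S) = 2 + (-1/6 - S/6) = 11/6 - S/6)
z(W) = sqrt(1 + W) (z(W) = sqrt(W + 1) = sqrt(1 + W))
(39*P(-6, 4))*z(O(-4, 4)) = (39*4)*sqrt(1 + (11/6 - 1/6*4)) = 156*sqrt(1 + (11/6 - 2/3)) = 156*sqrt(1 + 7/6) = 156*sqrt(13/6) = 156*(sqrt(78)/6) = 26*sqrt(78)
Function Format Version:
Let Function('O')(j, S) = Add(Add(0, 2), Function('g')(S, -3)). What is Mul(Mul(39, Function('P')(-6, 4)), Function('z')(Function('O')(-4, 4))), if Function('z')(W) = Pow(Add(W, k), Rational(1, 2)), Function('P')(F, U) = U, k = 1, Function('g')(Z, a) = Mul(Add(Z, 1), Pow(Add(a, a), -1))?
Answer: Mul(26, Pow(78, Rational(1, 2))) ≈ 229.63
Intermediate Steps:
Function('g')(Z, a) = Mul(Rational(1, 2), Pow(a, -1), Add(1, Z)) (Function('g')(Z, a) = Mul(Add(1, Z), Pow(Mul(2, a), -1)) = Mul(Add(1, Z), Mul(Rational(1, 2), Pow(a, -1))) = Mul(Rational(1, 2), Pow(a, -1), Add(1, Z)))
Function('O')(j, S) = Add(Rational(11, 6), Mul(Rational(-1, 6), S)) (Function('O')(j, S) = Add(Add(0, 2), Mul(Rational(1, 2), Pow(-3, -1), Add(1, S))) = Add(2, Mul(Rational(1, 2), Rational(-1, 3), Add(1, S))) = Add(2, Add(Rational(-1, 6), Mul(Rational(-1, 6), S))) = Add(Rational(11, 6), Mul(Rational(-1, 6), S)))
Function('z')(W) = Pow(Add(1, W), Rational(1, 2)) (Function('z')(W) = Pow(Add(W, 1), Rational(1, 2)) = Pow(Add(1, W), Rational(1, 2)))
Mul(Mul(39, Function('P')(-6, 4)), Function('z')(Function('O')(-4, 4))) = Mul(Mul(39, 4), Pow(Add(1, Add(Rational(11, 6), Mul(Rational(-1, 6), 4))), Rational(1, 2))) = Mul(156, Pow(Add(1, Add(Rational(11, 6), Rational(-2, 3))), Rational(1, 2))) = Mul(156, Pow(Add(1, Rational(7, 6)), Rational(1, 2))) = Mul(156, Pow(Rational(13, 6), Rational(1, 2))) = Mul(156, Mul(Rational(1, 6), Pow(78, Rational(1, 2)))) = Mul(26, Pow(78, Rational(1, 2)))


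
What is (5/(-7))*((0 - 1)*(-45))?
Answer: -225/7 ≈ -32.143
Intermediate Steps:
(5/(-7))*((0 - 1)*(-45)) = (5*(-⅐))*(-1*(-45)) = -5/7*45 = -225/7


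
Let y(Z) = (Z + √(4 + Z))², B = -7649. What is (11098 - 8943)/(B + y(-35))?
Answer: 431*I/(-1291*I + 14*√31) ≈ -0.33264 + 0.020084*I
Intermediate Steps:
(11098 - 8943)/(B + y(-35)) = (11098 - 8943)/(-7649 + (-35 + √(4 - 35))²) = 2155/(-7649 + (-35 + √(-31))²) = 2155/(-7649 + (-35 + I*√31)²)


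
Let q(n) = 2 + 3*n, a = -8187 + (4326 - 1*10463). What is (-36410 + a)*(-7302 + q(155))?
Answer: 346766890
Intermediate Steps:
a = -14324 (a = -8187 + (4326 - 10463) = -8187 - 6137 = -14324)
(-36410 + a)*(-7302 + q(155)) = (-36410 - 14324)*(-7302 + (2 + 3*155)) = -50734*(-7302 + (2 + 465)) = -50734*(-7302 + 467) = -50734*(-6835) = 346766890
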